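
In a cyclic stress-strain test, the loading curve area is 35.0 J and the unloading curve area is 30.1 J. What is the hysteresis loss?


Hysteresis loss = loading - unloading
= 35.0 - 30.1
= 4.9 J

4.9 J


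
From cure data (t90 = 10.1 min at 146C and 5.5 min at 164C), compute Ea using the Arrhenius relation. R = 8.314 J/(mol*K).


T1 = 419.15 K, T2 = 437.15 K
1/T1 - 1/T2 = 9.8236e-05
ln(t1/t2) = ln(10.1/5.5) = 0.6078
Ea = 8.314 * 0.6078 / 9.8236e-05 = 51438.5967 J/mol
Ea = 51.44 kJ/mol

51.44 kJ/mol


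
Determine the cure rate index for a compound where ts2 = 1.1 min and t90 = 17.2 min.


CRI = 100 / (t90 - ts2)
= 100 / (17.2 - 1.1)
= 100 / 16.1
= 6.21 min^-1

6.21 min^-1


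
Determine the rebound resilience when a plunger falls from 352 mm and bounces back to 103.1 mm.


Resilience = h_rebound / h_drop * 100
= 103.1 / 352 * 100
= 29.3%

29.3%


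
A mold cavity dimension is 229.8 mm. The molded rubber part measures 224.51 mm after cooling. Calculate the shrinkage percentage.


Shrinkage = (mold - part) / mold * 100
= (229.8 - 224.51) / 229.8 * 100
= 5.29 / 229.8 * 100
= 2.3%

2.3%


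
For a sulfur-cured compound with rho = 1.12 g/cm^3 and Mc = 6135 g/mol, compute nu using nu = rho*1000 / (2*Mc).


nu = rho * 1000 / (2 * Mc)
nu = 1.12 * 1000 / (2 * 6135)
nu = 1120.0 / 12270
nu = 0.0913 mol/L

0.0913 mol/L


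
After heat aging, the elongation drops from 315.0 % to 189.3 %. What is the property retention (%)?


Retention = aged / original * 100
= 189.3 / 315.0 * 100
= 60.1%

60.1%


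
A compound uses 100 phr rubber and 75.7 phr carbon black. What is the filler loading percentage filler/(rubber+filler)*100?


Filler % = filler / (rubber + filler) * 100
= 75.7 / (100 + 75.7) * 100
= 75.7 / 175.7 * 100
= 43.08%

43.08%


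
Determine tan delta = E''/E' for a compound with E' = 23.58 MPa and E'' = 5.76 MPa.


tan delta = E'' / E'
= 5.76 / 23.58
= 0.2443

tan delta = 0.2443


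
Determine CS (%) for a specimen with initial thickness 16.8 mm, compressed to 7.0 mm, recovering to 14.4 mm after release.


CS = (t0 - recovered) / (t0 - ts) * 100
= (16.8 - 14.4) / (16.8 - 7.0) * 100
= 2.4 / 9.8 * 100
= 24.5%

24.5%


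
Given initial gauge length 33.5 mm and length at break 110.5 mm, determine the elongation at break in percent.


Elongation = (Lf - L0) / L0 * 100
= (110.5 - 33.5) / 33.5 * 100
= 77.0 / 33.5 * 100
= 229.9%

229.9%


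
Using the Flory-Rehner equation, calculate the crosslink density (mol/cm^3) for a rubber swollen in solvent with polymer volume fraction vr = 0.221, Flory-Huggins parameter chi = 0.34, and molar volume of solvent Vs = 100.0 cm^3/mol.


ln(1 - vr) = ln(1 - 0.221) = -0.2497
Numerator = -((-0.2497) + 0.221 + 0.34 * 0.221^2) = 0.0121
Denominator = 100.0 * (0.221^(1/3) - 0.221/2) = 49.4094
nu = 0.0121 / 49.4094 = 2.4567e-04 mol/cm^3

2.4567e-04 mol/cm^3


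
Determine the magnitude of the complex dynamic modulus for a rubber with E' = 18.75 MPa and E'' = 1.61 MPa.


|E*| = sqrt(E'^2 + E''^2)
= sqrt(18.75^2 + 1.61^2)
= sqrt(351.5625 + 2.5921)
= 18.819 MPa

18.819 MPa


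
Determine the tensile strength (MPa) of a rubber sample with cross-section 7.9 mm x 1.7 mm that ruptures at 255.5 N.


Area = width * thickness = 7.9 * 1.7 = 13.43 mm^2
TS = force / area = 255.5 / 13.43 = 19.02 MPa

19.02 MPa


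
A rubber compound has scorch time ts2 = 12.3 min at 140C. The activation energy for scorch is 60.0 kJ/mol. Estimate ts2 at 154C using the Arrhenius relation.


Convert temperatures: T1 = 140 + 273.15 = 413.15 K, T2 = 154 + 273.15 = 427.15 K
ts2_new = 12.3 * exp(60000 / 8.314 * (1/427.15 - 1/413.15))
1/T2 - 1/T1 = -7.9330e-05
ts2_new = 6.94 min

6.94 min


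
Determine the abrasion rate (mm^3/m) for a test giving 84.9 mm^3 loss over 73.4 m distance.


Rate = volume_loss / distance
= 84.9 / 73.4
= 1.157 mm^3/m

1.157 mm^3/m


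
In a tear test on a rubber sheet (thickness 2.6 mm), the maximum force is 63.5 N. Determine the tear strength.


Tear strength = force / thickness
= 63.5 / 2.6
= 24.42 N/mm

24.42 N/mm


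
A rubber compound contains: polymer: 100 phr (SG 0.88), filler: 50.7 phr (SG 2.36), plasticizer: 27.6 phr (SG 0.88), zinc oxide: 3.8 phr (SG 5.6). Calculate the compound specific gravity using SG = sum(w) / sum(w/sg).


Sum of weights = 182.1
Volume contributions:
  polymer: 100/0.88 = 113.6364
  filler: 50.7/2.36 = 21.4831
  plasticizer: 27.6/0.88 = 31.3636
  zinc oxide: 3.8/5.6 = 0.6786
Sum of volumes = 167.1616
SG = 182.1 / 167.1616 = 1.089

SG = 1.089


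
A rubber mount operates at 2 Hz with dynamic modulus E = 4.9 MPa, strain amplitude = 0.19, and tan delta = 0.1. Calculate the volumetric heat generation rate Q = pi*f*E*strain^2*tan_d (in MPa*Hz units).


Q = pi * f * E * strain^2 * tan_d
= pi * 2 * 4.9 * 0.19^2 * 0.1
= pi * 2 * 4.9 * 0.0361 * 0.1
= 0.1111

Q = 0.1111


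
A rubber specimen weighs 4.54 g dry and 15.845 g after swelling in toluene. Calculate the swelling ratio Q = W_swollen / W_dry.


Q = W_swollen / W_dry
Q = 15.845 / 4.54
Q = 3.49

Q = 3.49


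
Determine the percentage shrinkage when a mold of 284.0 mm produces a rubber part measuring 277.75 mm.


Shrinkage = (mold - part) / mold * 100
= (284.0 - 277.75) / 284.0 * 100
= 6.25 / 284.0 * 100
= 2.2%

2.2%


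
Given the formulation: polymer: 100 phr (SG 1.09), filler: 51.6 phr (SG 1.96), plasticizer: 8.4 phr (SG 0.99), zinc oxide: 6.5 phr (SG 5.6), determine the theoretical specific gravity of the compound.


Sum of weights = 166.5
Volume contributions:
  polymer: 100/1.09 = 91.7431
  filler: 51.6/1.96 = 26.3265
  plasticizer: 8.4/0.99 = 8.4848
  zinc oxide: 6.5/5.6 = 1.1607
Sum of volumes = 127.7152
SG = 166.5 / 127.7152 = 1.304

SG = 1.304


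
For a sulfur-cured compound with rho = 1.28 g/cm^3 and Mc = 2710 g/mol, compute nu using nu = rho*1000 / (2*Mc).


nu = rho * 1000 / (2 * Mc)
nu = 1.28 * 1000 / (2 * 2710)
nu = 1280.0 / 5420
nu = 0.2362 mol/L

0.2362 mol/L


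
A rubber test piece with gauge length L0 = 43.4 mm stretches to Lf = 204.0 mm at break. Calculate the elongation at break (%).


Elongation = (Lf - L0) / L0 * 100
= (204.0 - 43.4) / 43.4 * 100
= 160.6 / 43.4 * 100
= 370.0%

370.0%


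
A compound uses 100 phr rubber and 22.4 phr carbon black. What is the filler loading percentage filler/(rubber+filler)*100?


Filler % = filler / (rubber + filler) * 100
= 22.4 / (100 + 22.4) * 100
= 22.4 / 122.4 * 100
= 18.3%

18.3%


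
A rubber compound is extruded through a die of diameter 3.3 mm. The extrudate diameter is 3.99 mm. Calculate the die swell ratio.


Die swell ratio = D_extrudate / D_die
= 3.99 / 3.3
= 1.209

Die swell = 1.209


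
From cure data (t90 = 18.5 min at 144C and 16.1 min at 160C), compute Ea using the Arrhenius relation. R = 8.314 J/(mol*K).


T1 = 417.15 K, T2 = 433.15 K
1/T1 - 1/T2 = 8.8550e-05
ln(t1/t2) = ln(18.5/16.1) = 0.1390
Ea = 8.314 * 0.1390 / 8.8550e-05 = 13046.1906 J/mol
Ea = 13.05 kJ/mol

13.05 kJ/mol


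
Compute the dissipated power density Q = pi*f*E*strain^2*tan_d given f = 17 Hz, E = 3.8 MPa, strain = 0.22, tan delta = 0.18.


Q = pi * f * E * strain^2 * tan_d
= pi * 17 * 3.8 * 0.22^2 * 0.18
= pi * 17 * 3.8 * 0.0484 * 0.18
= 1.7681

Q = 1.7681


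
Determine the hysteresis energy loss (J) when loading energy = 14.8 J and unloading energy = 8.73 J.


Hysteresis loss = loading - unloading
= 14.8 - 8.73
= 6.07 J

6.07 J


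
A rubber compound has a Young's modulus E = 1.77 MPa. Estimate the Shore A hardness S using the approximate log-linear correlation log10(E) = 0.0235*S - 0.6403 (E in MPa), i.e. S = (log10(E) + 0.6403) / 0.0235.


log10(E) = 0.0235*S - 0.6403  =>  S = (log10(E) + 0.6403) / 0.0235
log10(1.77) = 0.247973
S = (0.247973 + 0.6403) / 0.0235 = 0.888273 / 0.0235
S = 37.8

Shore A = 37.8


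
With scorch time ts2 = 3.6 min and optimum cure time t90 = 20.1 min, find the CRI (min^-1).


CRI = 100 / (t90 - ts2)
= 100 / (20.1 - 3.6)
= 100 / 16.5
= 6.06 min^-1

6.06 min^-1


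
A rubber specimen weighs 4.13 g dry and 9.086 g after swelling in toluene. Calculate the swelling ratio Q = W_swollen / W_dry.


Q = W_swollen / W_dry
Q = 9.086 / 4.13
Q = 2.2

Q = 2.2


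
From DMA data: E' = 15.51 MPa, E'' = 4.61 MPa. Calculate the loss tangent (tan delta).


tan delta = E'' / E'
= 4.61 / 15.51
= 0.2972

tan delta = 0.2972


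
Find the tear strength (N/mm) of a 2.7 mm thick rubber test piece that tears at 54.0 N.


Tear strength = force / thickness
= 54.0 / 2.7
= 20.0 N/mm

20.0 N/mm


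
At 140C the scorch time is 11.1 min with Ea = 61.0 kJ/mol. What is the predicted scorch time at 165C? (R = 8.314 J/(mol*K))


Convert temperatures: T1 = 140 + 273.15 = 413.15 K, T2 = 165 + 273.15 = 438.15 K
ts2_new = 11.1 * exp(61000 / 8.314 * (1/438.15 - 1/413.15))
1/T2 - 1/T1 = -1.3811e-04
ts2_new = 4.03 min

4.03 min


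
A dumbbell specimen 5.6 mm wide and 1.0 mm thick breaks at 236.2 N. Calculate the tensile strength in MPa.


Area = width * thickness = 5.6 * 1.0 = 5.6 mm^2
TS = force / area = 236.2 / 5.6 = 42.18 MPa

42.18 MPa


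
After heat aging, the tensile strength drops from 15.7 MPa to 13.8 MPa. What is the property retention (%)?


Retention = aged / original * 100
= 13.8 / 15.7 * 100
= 87.9%

87.9%


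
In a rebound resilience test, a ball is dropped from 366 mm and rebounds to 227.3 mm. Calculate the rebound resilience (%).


Resilience = h_rebound / h_drop * 100
= 227.3 / 366 * 100
= 62.1%

62.1%


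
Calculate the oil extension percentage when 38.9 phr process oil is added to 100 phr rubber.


Oil % = oil / (100 + oil) * 100
= 38.9 / (100 + 38.9) * 100
= 38.9 / 138.9 * 100
= 28.01%

28.01%


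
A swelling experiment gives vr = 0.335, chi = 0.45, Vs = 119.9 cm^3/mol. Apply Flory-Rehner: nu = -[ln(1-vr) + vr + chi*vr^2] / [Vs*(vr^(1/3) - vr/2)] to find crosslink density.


ln(1 - vr) = ln(1 - 0.335) = -0.4080
Numerator = -((-0.4080) + 0.335 + 0.45 * 0.335^2) = 0.0225
Denominator = 119.9 * (0.335^(1/3) - 0.335/2) = 63.1891
nu = 0.0225 / 63.1891 = 3.5555e-04 mol/cm^3

3.5555e-04 mol/cm^3


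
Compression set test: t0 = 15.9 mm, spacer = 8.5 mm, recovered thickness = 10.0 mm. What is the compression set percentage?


CS = (t0 - recovered) / (t0 - ts) * 100
= (15.9 - 10.0) / (15.9 - 8.5) * 100
= 5.9 / 7.4 * 100
= 79.7%

79.7%


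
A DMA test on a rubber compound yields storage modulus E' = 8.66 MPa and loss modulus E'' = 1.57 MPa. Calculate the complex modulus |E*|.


|E*| = sqrt(E'^2 + E''^2)
= sqrt(8.66^2 + 1.57^2)
= sqrt(74.9956 + 2.4649)
= 8.801 MPa

8.801 MPa


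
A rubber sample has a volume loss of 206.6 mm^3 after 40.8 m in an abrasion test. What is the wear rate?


Rate = volume_loss / distance
= 206.6 / 40.8
= 5.064 mm^3/m

5.064 mm^3/m


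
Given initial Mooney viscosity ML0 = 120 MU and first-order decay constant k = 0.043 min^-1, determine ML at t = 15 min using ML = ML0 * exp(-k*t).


ML = ML0 * exp(-k * t)
ML = 120 * exp(-0.043 * 15)
ML = 120 * 0.5247
ML = 62.96 MU

62.96 MU


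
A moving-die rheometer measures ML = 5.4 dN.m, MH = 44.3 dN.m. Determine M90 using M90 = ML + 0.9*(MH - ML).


M90 = ML + 0.9 * (MH - ML)
M90 = 5.4 + 0.9 * (44.3 - 5.4)
M90 = 5.4 + 0.9 * 38.9
M90 = 40.41 dN.m

40.41 dN.m


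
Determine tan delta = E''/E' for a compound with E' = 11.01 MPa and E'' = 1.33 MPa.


tan delta = E'' / E'
= 1.33 / 11.01
= 0.1208

tan delta = 0.1208


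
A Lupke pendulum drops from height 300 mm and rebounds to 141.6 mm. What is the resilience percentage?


Resilience = h_rebound / h_drop * 100
= 141.6 / 300 * 100
= 47.2%

47.2%


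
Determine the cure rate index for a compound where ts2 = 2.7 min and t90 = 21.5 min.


CRI = 100 / (t90 - ts2)
= 100 / (21.5 - 2.7)
= 100 / 18.8
= 5.32 min^-1

5.32 min^-1


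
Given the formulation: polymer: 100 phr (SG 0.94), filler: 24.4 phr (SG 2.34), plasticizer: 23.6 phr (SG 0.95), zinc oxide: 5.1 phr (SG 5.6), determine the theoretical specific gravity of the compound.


Sum of weights = 153.1
Volume contributions:
  polymer: 100/0.94 = 106.3830
  filler: 24.4/2.34 = 10.4274
  plasticizer: 23.6/0.95 = 24.8421
  zinc oxide: 5.1/5.6 = 0.9107
Sum of volumes = 142.5631
SG = 153.1 / 142.5631 = 1.074

SG = 1.074


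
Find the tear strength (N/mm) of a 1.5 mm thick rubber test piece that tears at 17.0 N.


Tear strength = force / thickness
= 17.0 / 1.5
= 11.33 N/mm

11.33 N/mm


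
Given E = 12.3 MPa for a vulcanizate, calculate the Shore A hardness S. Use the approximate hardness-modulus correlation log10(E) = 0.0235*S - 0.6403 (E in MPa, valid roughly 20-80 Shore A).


log10(E) = 0.0235*S - 0.6403  =>  S = (log10(E) + 0.6403) / 0.0235
log10(12.3) = 1.089905
S = (1.089905 + 0.6403) / 0.0235 = 1.730205 / 0.0235
S = 73.6

Shore A = 73.6


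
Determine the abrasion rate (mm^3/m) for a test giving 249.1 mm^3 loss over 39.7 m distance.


Rate = volume_loss / distance
= 249.1 / 39.7
= 6.275 mm^3/m

6.275 mm^3/m


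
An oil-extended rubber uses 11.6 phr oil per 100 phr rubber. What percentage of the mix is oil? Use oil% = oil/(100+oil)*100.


Oil % = oil / (100 + oil) * 100
= 11.6 / (100 + 11.6) * 100
= 11.6 / 111.6 * 100
= 10.39%

10.39%


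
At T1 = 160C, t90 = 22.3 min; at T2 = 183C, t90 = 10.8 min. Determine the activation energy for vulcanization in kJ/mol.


T1 = 433.15 K, T2 = 456.15 K
1/T1 - 1/T2 = 1.1641e-04
ln(t1/t2) = ln(22.3/10.8) = 0.7250
Ea = 8.314 * 0.7250 / 1.1641e-04 = 51783.3896 J/mol
Ea = 51.78 kJ/mol

51.78 kJ/mol


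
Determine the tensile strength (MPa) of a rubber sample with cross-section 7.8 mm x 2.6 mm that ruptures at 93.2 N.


Area = width * thickness = 7.8 * 2.6 = 20.28 mm^2
TS = force / area = 93.2 / 20.28 = 4.6 MPa

4.6 MPa


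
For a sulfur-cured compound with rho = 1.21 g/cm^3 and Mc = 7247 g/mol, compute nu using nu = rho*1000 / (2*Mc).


nu = rho * 1000 / (2 * Mc)
nu = 1.21 * 1000 / (2 * 7247)
nu = 1210.0 / 14494
nu = 0.0835 mol/L

0.0835 mol/L


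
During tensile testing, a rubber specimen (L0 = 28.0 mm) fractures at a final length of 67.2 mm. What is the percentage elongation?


Elongation = (Lf - L0) / L0 * 100
= (67.2 - 28.0) / 28.0 * 100
= 39.2 / 28.0 * 100
= 140.0%

140.0%


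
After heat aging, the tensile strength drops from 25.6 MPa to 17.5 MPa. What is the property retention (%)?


Retention = aged / original * 100
= 17.5 / 25.6 * 100
= 68.4%

68.4%


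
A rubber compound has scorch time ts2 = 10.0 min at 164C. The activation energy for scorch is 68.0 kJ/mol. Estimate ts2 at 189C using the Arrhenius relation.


Convert temperatures: T1 = 164 + 273.15 = 437.15 K, T2 = 189 + 273.15 = 462.15 K
ts2_new = 10.0 * exp(68000 / 8.314 * (1/462.15 - 1/437.15))
1/T2 - 1/T1 = -1.2374e-04
ts2_new = 3.63 min

3.63 min


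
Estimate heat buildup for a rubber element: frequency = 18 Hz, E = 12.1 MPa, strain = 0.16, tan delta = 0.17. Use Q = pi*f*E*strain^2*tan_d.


Q = pi * f * E * strain^2 * tan_d
= pi * 18 * 12.1 * 0.16^2 * 0.17
= pi * 18 * 12.1 * 0.0256 * 0.17
= 2.9778

Q = 2.9778


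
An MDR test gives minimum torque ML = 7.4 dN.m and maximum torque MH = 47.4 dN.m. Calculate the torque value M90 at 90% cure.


M90 = ML + 0.9 * (MH - ML)
M90 = 7.4 + 0.9 * (47.4 - 7.4)
M90 = 7.4 + 0.9 * 40.0
M90 = 43.4 dN.m

43.4 dN.m


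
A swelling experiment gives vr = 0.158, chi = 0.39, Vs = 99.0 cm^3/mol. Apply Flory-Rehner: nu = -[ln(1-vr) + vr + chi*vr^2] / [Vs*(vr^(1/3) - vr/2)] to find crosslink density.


ln(1 - vr) = ln(1 - 0.158) = -0.1720
Numerator = -((-0.1720) + 0.158 + 0.39 * 0.158^2) = 0.0042
Denominator = 99.0 * (0.158^(1/3) - 0.158/2) = 45.6996
nu = 0.0042 / 45.6996 = 9.2765e-05 mol/cm^3

9.2765e-05 mol/cm^3


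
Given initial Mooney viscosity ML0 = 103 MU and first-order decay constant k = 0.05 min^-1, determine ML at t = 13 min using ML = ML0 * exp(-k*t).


ML = ML0 * exp(-k * t)
ML = 103 * exp(-0.05 * 13)
ML = 103 * 0.5220
ML = 53.77 MU

53.77 MU


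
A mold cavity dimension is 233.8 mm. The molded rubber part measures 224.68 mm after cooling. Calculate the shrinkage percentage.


Shrinkage = (mold - part) / mold * 100
= (233.8 - 224.68) / 233.8 * 100
= 9.12 / 233.8 * 100
= 3.9%

3.9%


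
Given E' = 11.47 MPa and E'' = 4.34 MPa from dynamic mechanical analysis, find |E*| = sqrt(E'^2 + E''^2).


|E*| = sqrt(E'^2 + E''^2)
= sqrt(11.47^2 + 4.34^2)
= sqrt(131.5609 + 18.8356)
= 12.264 MPa

12.264 MPa


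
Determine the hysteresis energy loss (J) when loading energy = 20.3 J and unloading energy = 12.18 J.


Hysteresis loss = loading - unloading
= 20.3 - 12.18
= 8.12 J

8.12 J


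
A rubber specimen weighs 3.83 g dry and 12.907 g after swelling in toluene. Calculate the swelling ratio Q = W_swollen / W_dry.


Q = W_swollen / W_dry
Q = 12.907 / 3.83
Q = 3.37

Q = 3.37


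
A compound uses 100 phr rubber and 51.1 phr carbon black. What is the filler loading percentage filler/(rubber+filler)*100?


Filler % = filler / (rubber + filler) * 100
= 51.1 / (100 + 51.1) * 100
= 51.1 / 151.1 * 100
= 33.82%

33.82%


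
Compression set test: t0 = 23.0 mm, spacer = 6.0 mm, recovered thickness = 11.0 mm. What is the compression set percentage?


CS = (t0 - recovered) / (t0 - ts) * 100
= (23.0 - 11.0) / (23.0 - 6.0) * 100
= 12.0 / 17.0 * 100
= 70.6%

70.6%


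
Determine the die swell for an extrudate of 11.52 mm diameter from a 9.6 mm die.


Die swell ratio = D_extrudate / D_die
= 11.52 / 9.6
= 1.2

Die swell = 1.2


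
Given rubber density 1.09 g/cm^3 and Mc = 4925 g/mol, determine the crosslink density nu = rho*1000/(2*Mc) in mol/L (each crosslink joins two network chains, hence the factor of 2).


nu = rho * 1000 / (2 * Mc)
nu = 1.09 * 1000 / (2 * 4925)
nu = 1090.0 / 9850
nu = 0.1107 mol/L

0.1107 mol/L


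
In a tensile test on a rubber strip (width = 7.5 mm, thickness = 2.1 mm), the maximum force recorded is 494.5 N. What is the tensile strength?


Area = width * thickness = 7.5 * 2.1 = 15.75 mm^2
TS = force / area = 494.5 / 15.75 = 31.4 MPa

31.4 MPa


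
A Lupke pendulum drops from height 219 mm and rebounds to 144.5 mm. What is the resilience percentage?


Resilience = h_rebound / h_drop * 100
= 144.5 / 219 * 100
= 66.0%

66.0%


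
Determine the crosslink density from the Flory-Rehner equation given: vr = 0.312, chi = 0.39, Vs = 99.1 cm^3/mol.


ln(1 - vr) = ln(1 - 0.312) = -0.3740
Numerator = -((-0.3740) + 0.312 + 0.39 * 0.312^2) = 0.0240
Denominator = 99.1 * (0.312^(1/3) - 0.312/2) = 51.7542
nu = 0.0240 / 51.7542 = 4.6377e-04 mol/cm^3

4.6377e-04 mol/cm^3


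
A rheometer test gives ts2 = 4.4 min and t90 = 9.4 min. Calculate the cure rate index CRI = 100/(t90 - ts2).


CRI = 100 / (t90 - ts2)
= 100 / (9.4 - 4.4)
= 100 / 5.0
= 20.0 min^-1

20.0 min^-1


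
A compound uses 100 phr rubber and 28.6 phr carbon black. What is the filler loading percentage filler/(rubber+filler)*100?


Filler % = filler / (rubber + filler) * 100
= 28.6 / (100 + 28.6) * 100
= 28.6 / 128.6 * 100
= 22.24%

22.24%


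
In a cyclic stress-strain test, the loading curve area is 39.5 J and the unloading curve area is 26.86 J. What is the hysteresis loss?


Hysteresis loss = loading - unloading
= 39.5 - 26.86
= 12.64 J

12.64 J


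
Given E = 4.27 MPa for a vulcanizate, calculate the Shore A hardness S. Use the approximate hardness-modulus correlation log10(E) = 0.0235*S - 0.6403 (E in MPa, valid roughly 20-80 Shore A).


log10(E) = 0.0235*S - 0.6403  =>  S = (log10(E) + 0.6403) / 0.0235
log10(4.27) = 0.630428
S = (0.630428 + 0.6403) / 0.0235 = 1.270728 / 0.0235
S = 54.1

Shore A = 54.1


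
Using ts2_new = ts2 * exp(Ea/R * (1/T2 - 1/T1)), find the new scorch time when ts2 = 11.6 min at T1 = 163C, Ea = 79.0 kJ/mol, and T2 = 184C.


Convert temperatures: T1 = 163 + 273.15 = 436.15 K, T2 = 184 + 273.15 = 457.15 K
ts2_new = 11.6 * exp(79000 / 8.314 * (1/457.15 - 1/436.15))
1/T2 - 1/T1 = -1.0532e-04
ts2_new = 4.26 min

4.26 min


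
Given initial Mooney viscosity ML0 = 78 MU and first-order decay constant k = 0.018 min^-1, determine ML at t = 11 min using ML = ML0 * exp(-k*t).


ML = ML0 * exp(-k * t)
ML = 78 * exp(-0.018 * 11)
ML = 78 * 0.8204
ML = 63.99 MU

63.99 MU


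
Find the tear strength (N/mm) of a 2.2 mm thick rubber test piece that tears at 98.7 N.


Tear strength = force / thickness
= 98.7 / 2.2
= 44.86 N/mm

44.86 N/mm


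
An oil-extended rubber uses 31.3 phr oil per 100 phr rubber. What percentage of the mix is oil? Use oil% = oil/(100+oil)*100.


Oil % = oil / (100 + oil) * 100
= 31.3 / (100 + 31.3) * 100
= 31.3 / 131.3 * 100
= 23.84%

23.84%


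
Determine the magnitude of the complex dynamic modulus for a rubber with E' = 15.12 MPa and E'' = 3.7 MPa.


|E*| = sqrt(E'^2 + E''^2)
= sqrt(15.12^2 + 3.7^2)
= sqrt(228.6144 + 13.6900)
= 15.566 MPa

15.566 MPa


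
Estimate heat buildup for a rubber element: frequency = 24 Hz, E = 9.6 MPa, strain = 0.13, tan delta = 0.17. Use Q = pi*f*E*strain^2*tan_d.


Q = pi * f * E * strain^2 * tan_d
= pi * 24 * 9.6 * 0.13^2 * 0.17
= pi * 24 * 9.6 * 0.0169 * 0.17
= 2.0795

Q = 2.0795


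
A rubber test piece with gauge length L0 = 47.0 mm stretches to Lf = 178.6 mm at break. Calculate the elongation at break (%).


Elongation = (Lf - L0) / L0 * 100
= (178.6 - 47.0) / 47.0 * 100
= 131.6 / 47.0 * 100
= 280.0%

280.0%


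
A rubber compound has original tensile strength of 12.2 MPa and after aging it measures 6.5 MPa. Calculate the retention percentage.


Retention = aged / original * 100
= 6.5 / 12.2 * 100
= 53.3%

53.3%


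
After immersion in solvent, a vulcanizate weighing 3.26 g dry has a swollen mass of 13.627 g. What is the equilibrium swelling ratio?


Q = W_swollen / W_dry
Q = 13.627 / 3.26
Q = 4.18

Q = 4.18


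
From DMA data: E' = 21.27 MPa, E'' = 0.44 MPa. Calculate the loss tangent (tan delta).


tan delta = E'' / E'
= 0.44 / 21.27
= 0.0207

tan delta = 0.0207


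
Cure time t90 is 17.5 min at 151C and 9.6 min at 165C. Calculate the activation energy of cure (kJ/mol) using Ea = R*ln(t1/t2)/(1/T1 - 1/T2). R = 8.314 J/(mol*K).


T1 = 424.15 K, T2 = 438.15 K
1/T1 - 1/T2 = 7.5333e-05
ln(t1/t2) = ln(17.5/9.6) = 0.6004
Ea = 8.314 * 0.6004 / 7.5333e-05 = 66266.2332 J/mol
Ea = 66.27 kJ/mol

66.27 kJ/mol


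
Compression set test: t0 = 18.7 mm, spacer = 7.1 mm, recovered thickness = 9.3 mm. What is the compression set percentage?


CS = (t0 - recovered) / (t0 - ts) * 100
= (18.7 - 9.3) / (18.7 - 7.1) * 100
= 9.4 / 11.6 * 100
= 81.0%

81.0%


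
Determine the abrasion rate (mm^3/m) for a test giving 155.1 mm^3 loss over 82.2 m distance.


Rate = volume_loss / distance
= 155.1 / 82.2
= 1.887 mm^3/m

1.887 mm^3/m


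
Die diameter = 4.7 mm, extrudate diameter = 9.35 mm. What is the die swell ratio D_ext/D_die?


Die swell ratio = D_extrudate / D_die
= 9.35 / 4.7
= 1.989

Die swell = 1.989


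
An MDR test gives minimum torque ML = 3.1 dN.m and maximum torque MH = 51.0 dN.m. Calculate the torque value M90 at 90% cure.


M90 = ML + 0.9 * (MH - ML)
M90 = 3.1 + 0.9 * (51.0 - 3.1)
M90 = 3.1 + 0.9 * 47.9
M90 = 46.21 dN.m

46.21 dN.m


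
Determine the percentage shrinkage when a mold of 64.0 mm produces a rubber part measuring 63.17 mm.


Shrinkage = (mold - part) / mold * 100
= (64.0 - 63.17) / 64.0 * 100
= 0.83 / 64.0 * 100
= 1.3%

1.3%


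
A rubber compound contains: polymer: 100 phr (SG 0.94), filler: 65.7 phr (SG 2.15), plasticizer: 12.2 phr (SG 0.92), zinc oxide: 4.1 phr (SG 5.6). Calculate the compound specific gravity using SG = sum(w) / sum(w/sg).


Sum of weights = 182.0
Volume contributions:
  polymer: 100/0.94 = 106.3830
  filler: 65.7/2.15 = 30.5581
  plasticizer: 12.2/0.92 = 13.2609
  zinc oxide: 4.1/5.6 = 0.7321
Sum of volumes = 150.9341
SG = 182.0 / 150.9341 = 1.206

SG = 1.206


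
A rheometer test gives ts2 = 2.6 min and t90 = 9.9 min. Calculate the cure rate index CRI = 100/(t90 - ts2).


CRI = 100 / (t90 - ts2)
= 100 / (9.9 - 2.6)
= 100 / 7.3
= 13.7 min^-1

13.7 min^-1


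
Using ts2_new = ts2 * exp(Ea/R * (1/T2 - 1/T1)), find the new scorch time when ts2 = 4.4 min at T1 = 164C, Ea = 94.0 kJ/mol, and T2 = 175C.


Convert temperatures: T1 = 164 + 273.15 = 437.15 K, T2 = 175 + 273.15 = 448.15 K
ts2_new = 4.4 * exp(94000 / 8.314 * (1/448.15 - 1/437.15))
1/T2 - 1/T1 = -5.6149e-05
ts2_new = 2.33 min

2.33 min


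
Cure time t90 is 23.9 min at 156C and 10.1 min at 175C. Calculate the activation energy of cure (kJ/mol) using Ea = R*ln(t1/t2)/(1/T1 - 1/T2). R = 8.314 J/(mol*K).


T1 = 429.15 K, T2 = 448.15 K
1/T1 - 1/T2 = 9.8792e-05
ln(t1/t2) = ln(23.9/10.1) = 0.8613
Ea = 8.314 * 0.8613 / 9.8792e-05 = 72487.8274 J/mol
Ea = 72.49 kJ/mol

72.49 kJ/mol


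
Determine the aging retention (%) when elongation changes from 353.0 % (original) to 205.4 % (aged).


Retention = aged / original * 100
= 205.4 / 353.0 * 100
= 58.2%

58.2%


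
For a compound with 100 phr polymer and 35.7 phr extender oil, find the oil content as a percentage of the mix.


Oil % = oil / (100 + oil) * 100
= 35.7 / (100 + 35.7) * 100
= 35.7 / 135.7 * 100
= 26.31%

26.31%


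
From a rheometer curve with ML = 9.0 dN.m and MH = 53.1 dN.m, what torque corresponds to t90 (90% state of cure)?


M90 = ML + 0.9 * (MH - ML)
M90 = 9.0 + 0.9 * (53.1 - 9.0)
M90 = 9.0 + 0.9 * 44.1
M90 = 48.69 dN.m

48.69 dN.m


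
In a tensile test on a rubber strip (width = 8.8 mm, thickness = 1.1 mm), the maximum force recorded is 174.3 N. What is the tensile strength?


Area = width * thickness = 8.8 * 1.1 = 9.68 mm^2
TS = force / area = 174.3 / 9.68 = 18.01 MPa

18.01 MPa


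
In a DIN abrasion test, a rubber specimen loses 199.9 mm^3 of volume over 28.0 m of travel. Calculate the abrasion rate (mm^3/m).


Rate = volume_loss / distance
= 199.9 / 28.0
= 7.139 mm^3/m

7.139 mm^3/m


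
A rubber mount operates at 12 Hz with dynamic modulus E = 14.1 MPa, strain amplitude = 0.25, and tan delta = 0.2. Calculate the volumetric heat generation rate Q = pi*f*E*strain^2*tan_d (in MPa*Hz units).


Q = pi * f * E * strain^2 * tan_d
= pi * 12 * 14.1 * 0.25^2 * 0.2
= pi * 12 * 14.1 * 0.0625 * 0.2
= 6.6445

Q = 6.6445


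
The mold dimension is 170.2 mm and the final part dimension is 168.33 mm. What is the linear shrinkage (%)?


Shrinkage = (mold - part) / mold * 100
= (170.2 - 168.33) / 170.2 * 100
= 1.87 / 170.2 * 100
= 1.1%

1.1%


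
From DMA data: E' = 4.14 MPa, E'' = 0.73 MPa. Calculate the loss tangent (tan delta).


tan delta = E'' / E'
= 0.73 / 4.14
= 0.1763

tan delta = 0.1763


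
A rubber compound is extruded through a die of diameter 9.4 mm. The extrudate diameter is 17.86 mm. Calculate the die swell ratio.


Die swell ratio = D_extrudate / D_die
= 17.86 / 9.4
= 1.9

Die swell = 1.9


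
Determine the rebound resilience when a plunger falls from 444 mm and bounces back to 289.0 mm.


Resilience = h_rebound / h_drop * 100
= 289.0 / 444 * 100
= 65.1%

65.1%


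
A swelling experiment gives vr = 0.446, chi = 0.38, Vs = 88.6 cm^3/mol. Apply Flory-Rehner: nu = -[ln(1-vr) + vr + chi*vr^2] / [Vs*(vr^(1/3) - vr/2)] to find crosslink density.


ln(1 - vr) = ln(1 - 0.446) = -0.5906
Numerator = -((-0.5906) + 0.446 + 0.38 * 0.446^2) = 0.0690
Denominator = 88.6 * (0.446^(1/3) - 0.446/2) = 47.9354
nu = 0.0690 / 47.9354 = 0.0014 mol/cm^3

0.0014 mol/cm^3


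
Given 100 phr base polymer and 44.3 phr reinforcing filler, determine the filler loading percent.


Filler % = filler / (rubber + filler) * 100
= 44.3 / (100 + 44.3) * 100
= 44.3 / 144.3 * 100
= 30.7%

30.7%


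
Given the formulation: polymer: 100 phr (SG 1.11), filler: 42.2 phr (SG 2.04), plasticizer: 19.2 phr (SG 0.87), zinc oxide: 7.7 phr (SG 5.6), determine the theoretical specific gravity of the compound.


Sum of weights = 169.1
Volume contributions:
  polymer: 100/1.11 = 90.0901
  filler: 42.2/2.04 = 20.6863
  plasticizer: 19.2/0.87 = 22.0690
  zinc oxide: 7.7/5.6 = 1.3750
Sum of volumes = 134.2203
SG = 169.1 / 134.2203 = 1.26

SG = 1.26


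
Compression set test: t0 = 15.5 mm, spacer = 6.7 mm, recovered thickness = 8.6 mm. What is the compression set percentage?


CS = (t0 - recovered) / (t0 - ts) * 100
= (15.5 - 8.6) / (15.5 - 6.7) * 100
= 6.9 / 8.8 * 100
= 78.4%

78.4%


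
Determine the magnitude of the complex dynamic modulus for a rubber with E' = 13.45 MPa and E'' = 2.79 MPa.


|E*| = sqrt(E'^2 + E''^2)
= sqrt(13.45^2 + 2.79^2)
= sqrt(180.9025 + 7.7841)
= 13.736 MPa

13.736 MPa


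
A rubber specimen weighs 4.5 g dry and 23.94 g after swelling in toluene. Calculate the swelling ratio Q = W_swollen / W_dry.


Q = W_swollen / W_dry
Q = 23.94 / 4.5
Q = 5.32

Q = 5.32


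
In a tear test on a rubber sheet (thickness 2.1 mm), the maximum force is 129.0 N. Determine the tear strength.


Tear strength = force / thickness
= 129.0 / 2.1
= 61.43 N/mm

61.43 N/mm


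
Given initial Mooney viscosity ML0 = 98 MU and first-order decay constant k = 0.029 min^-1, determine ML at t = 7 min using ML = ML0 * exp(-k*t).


ML = ML0 * exp(-k * t)
ML = 98 * exp(-0.029 * 7)
ML = 98 * 0.8163
ML = 80.0 MU

80.0 MU


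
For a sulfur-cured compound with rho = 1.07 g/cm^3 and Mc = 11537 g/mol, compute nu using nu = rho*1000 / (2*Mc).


nu = rho * 1000 / (2 * Mc)
nu = 1.07 * 1000 / (2 * 11537)
nu = 1070.0 / 23074
nu = 0.0464 mol/L

0.0464 mol/L


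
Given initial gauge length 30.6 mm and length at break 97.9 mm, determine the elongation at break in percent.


Elongation = (Lf - L0) / L0 * 100
= (97.9 - 30.6) / 30.6 * 100
= 67.3 / 30.6 * 100
= 219.9%

219.9%


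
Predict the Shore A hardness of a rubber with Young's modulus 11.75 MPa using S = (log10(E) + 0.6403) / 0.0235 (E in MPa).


log10(E) = 0.0235*S - 0.6403  =>  S = (log10(E) + 0.6403) / 0.0235
log10(11.75) = 1.070038
S = (1.070038 + 0.6403) / 0.0235 = 1.710338 / 0.0235
S = 72.8

Shore A = 72.8


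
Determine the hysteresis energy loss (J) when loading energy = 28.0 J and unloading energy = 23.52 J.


Hysteresis loss = loading - unloading
= 28.0 - 23.52
= 4.48 J

4.48 J


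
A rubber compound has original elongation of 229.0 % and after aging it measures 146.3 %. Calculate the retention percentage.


Retention = aged / original * 100
= 146.3 / 229.0 * 100
= 63.9%

63.9%


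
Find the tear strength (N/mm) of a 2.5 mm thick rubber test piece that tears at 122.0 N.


Tear strength = force / thickness
= 122.0 / 2.5
= 48.8 N/mm

48.8 N/mm


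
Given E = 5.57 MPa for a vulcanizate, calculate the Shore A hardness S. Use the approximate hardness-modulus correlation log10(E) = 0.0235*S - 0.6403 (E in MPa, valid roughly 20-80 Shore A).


log10(E) = 0.0235*S - 0.6403  =>  S = (log10(E) + 0.6403) / 0.0235
log10(5.57) = 0.745855
S = (0.745855 + 0.6403) / 0.0235 = 1.386155 / 0.0235
S = 59.0

Shore A = 59.0


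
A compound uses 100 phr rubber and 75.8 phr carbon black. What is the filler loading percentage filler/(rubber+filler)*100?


Filler % = filler / (rubber + filler) * 100
= 75.8 / (100 + 75.8) * 100
= 75.8 / 175.8 * 100
= 43.12%

43.12%


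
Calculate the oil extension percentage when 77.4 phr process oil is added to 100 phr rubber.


Oil % = oil / (100 + oil) * 100
= 77.4 / (100 + 77.4) * 100
= 77.4 / 177.4 * 100
= 43.63%

43.63%


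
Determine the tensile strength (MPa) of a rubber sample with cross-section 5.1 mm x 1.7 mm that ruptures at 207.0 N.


Area = width * thickness = 5.1 * 1.7 = 8.67 mm^2
TS = force / area = 207.0 / 8.67 = 23.88 MPa

23.88 MPa


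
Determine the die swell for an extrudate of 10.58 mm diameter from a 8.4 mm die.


Die swell ratio = D_extrudate / D_die
= 10.58 / 8.4
= 1.26

Die swell = 1.26


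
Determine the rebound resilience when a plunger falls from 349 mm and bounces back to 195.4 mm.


Resilience = h_rebound / h_drop * 100
= 195.4 / 349 * 100
= 56.0%

56.0%


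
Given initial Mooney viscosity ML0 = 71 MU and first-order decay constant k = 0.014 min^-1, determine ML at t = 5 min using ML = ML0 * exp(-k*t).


ML = ML0 * exp(-k * t)
ML = 71 * exp(-0.014 * 5)
ML = 71 * 0.9324
ML = 66.2 MU

66.2 MU


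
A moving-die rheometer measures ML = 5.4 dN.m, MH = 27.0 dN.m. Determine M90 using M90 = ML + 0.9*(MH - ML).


M90 = ML + 0.9 * (MH - ML)
M90 = 5.4 + 0.9 * (27.0 - 5.4)
M90 = 5.4 + 0.9 * 21.6
M90 = 24.84 dN.m

24.84 dN.m


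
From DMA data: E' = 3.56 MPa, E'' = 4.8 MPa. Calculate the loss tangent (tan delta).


tan delta = E'' / E'
= 4.8 / 3.56
= 1.3483

tan delta = 1.3483


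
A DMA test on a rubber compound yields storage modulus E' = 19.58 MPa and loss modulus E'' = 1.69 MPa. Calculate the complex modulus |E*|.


|E*| = sqrt(E'^2 + E''^2)
= sqrt(19.58^2 + 1.69^2)
= sqrt(383.3764 + 2.8561)
= 19.653 MPa

19.653 MPa


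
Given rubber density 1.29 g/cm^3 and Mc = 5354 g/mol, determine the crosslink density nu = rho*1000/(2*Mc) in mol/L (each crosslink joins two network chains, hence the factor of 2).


nu = rho * 1000 / (2 * Mc)
nu = 1.29 * 1000 / (2 * 5354)
nu = 1290.0 / 10708
nu = 0.1205 mol/L

0.1205 mol/L


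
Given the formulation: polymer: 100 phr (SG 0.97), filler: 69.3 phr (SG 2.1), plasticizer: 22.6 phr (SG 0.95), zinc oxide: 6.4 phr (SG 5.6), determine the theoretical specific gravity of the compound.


Sum of weights = 198.3
Volume contributions:
  polymer: 100/0.97 = 103.0928
  filler: 69.3/2.1 = 33.0000
  plasticizer: 22.6/0.95 = 23.7895
  zinc oxide: 6.4/5.6 = 1.1429
Sum of volumes = 161.0251
SG = 198.3 / 161.0251 = 1.231

SG = 1.231


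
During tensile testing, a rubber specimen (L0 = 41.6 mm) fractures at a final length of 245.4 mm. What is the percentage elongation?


Elongation = (Lf - L0) / L0 * 100
= (245.4 - 41.6) / 41.6 * 100
= 203.8 / 41.6 * 100
= 489.9%

489.9%


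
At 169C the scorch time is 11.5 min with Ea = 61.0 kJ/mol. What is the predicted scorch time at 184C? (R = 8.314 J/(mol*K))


Convert temperatures: T1 = 169 + 273.15 = 442.15 K, T2 = 184 + 273.15 = 457.15 K
ts2_new = 11.5 * exp(61000 / 8.314 * (1/457.15 - 1/442.15))
1/T2 - 1/T1 = -7.4210e-05
ts2_new = 6.67 min

6.67 min


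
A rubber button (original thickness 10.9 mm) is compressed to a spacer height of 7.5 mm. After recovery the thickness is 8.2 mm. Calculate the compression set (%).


CS = (t0 - recovered) / (t0 - ts) * 100
= (10.9 - 8.2) / (10.9 - 7.5) * 100
= 2.7 / 3.4 * 100
= 79.4%

79.4%


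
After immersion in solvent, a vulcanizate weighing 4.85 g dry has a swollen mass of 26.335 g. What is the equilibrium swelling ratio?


Q = W_swollen / W_dry
Q = 26.335 / 4.85
Q = 5.43

Q = 5.43


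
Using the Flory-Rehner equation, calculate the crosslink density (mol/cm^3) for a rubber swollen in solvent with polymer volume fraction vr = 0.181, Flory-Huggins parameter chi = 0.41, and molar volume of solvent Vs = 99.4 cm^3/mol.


ln(1 - vr) = ln(1 - 0.181) = -0.1997
Numerator = -((-0.1997) + 0.181 + 0.41 * 0.181^2) = 0.0052
Denominator = 99.4 * (0.181^(1/3) - 0.181/2) = 47.2314
nu = 0.0052 / 47.2314 = 1.1093e-04 mol/cm^3

1.1093e-04 mol/cm^3


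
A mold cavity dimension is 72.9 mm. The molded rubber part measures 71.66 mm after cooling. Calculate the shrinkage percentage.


Shrinkage = (mold - part) / mold * 100
= (72.9 - 71.66) / 72.9 * 100
= 1.24 / 72.9 * 100
= 1.7%

1.7%


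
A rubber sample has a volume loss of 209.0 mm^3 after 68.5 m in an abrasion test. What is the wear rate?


Rate = volume_loss / distance
= 209.0 / 68.5
= 3.051 mm^3/m

3.051 mm^3/m


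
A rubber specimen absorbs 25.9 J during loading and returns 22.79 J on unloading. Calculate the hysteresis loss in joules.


Hysteresis loss = loading - unloading
= 25.9 - 22.79
= 3.11 J

3.11 J


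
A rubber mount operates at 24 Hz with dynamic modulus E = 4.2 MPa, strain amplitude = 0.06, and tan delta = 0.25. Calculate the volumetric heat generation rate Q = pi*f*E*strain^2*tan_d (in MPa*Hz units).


Q = pi * f * E * strain^2 * tan_d
= pi * 24 * 4.2 * 0.06^2 * 0.25
= pi * 24 * 4.2 * 0.0036 * 0.25
= 0.2850

Q = 0.2850


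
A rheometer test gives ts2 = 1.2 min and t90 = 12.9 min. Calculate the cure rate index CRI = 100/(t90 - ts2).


CRI = 100 / (t90 - ts2)
= 100 / (12.9 - 1.2)
= 100 / 11.7
= 8.55 min^-1

8.55 min^-1


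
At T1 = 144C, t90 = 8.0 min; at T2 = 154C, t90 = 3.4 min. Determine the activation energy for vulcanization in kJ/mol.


T1 = 417.15 K, T2 = 427.15 K
1/T1 - 1/T2 = 5.6121e-05
ln(t1/t2) = ln(8.0/3.4) = 0.8557
Ea = 8.314 * 0.8557 / 5.6121e-05 = 126761.3951 J/mol
Ea = 126.76 kJ/mol

126.76 kJ/mol


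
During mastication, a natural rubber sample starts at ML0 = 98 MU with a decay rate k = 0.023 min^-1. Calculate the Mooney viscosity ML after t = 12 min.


ML = ML0 * exp(-k * t)
ML = 98 * exp(-0.023 * 12)
ML = 98 * 0.7588
ML = 74.36 MU

74.36 MU


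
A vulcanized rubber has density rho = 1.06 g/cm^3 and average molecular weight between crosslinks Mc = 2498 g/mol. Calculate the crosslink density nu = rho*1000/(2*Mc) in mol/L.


nu = rho * 1000 / (2 * Mc)
nu = 1.06 * 1000 / (2 * 2498)
nu = 1060.0 / 4996
nu = 0.2122 mol/L

0.2122 mol/L


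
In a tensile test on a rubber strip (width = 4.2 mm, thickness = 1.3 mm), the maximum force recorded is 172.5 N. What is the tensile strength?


Area = width * thickness = 4.2 * 1.3 = 5.46 mm^2
TS = force / area = 172.5 / 5.46 = 31.59 MPa

31.59 MPa


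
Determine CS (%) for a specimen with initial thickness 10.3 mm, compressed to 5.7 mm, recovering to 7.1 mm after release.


CS = (t0 - recovered) / (t0 - ts) * 100
= (10.3 - 7.1) / (10.3 - 5.7) * 100
= 3.2 / 4.6 * 100
= 69.6%

69.6%


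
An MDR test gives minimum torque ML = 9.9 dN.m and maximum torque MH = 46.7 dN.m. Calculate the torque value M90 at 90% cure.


M90 = ML + 0.9 * (MH - ML)
M90 = 9.9 + 0.9 * (46.7 - 9.9)
M90 = 9.9 + 0.9 * 36.8
M90 = 43.02 dN.m

43.02 dN.m


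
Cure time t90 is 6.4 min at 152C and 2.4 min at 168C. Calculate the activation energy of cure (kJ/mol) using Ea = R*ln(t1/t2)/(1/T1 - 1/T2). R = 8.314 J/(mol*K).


T1 = 425.15 K, T2 = 441.15 K
1/T1 - 1/T2 = 8.5308e-05
ln(t1/t2) = ln(6.4/2.4) = 0.9808
Ea = 8.314 * 0.9808 / 8.5308e-05 = 95589.8796 J/mol
Ea = 95.59 kJ/mol

95.59 kJ/mol


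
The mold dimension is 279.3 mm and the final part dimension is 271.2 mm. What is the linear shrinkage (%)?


Shrinkage = (mold - part) / mold * 100
= (279.3 - 271.2) / 279.3 * 100
= 8.1 / 279.3 * 100
= 2.9%

2.9%


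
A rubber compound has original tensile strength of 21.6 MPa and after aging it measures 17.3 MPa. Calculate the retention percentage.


Retention = aged / original * 100
= 17.3 / 21.6 * 100
= 80.1%

80.1%


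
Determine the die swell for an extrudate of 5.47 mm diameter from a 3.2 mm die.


Die swell ratio = D_extrudate / D_die
= 5.47 / 3.2
= 1.709

Die swell = 1.709


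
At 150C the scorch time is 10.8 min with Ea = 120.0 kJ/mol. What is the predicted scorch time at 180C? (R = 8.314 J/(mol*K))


Convert temperatures: T1 = 150 + 273.15 = 423.15 K, T2 = 180 + 273.15 = 453.15 K
ts2_new = 10.8 * exp(120000 / 8.314 * (1/453.15 - 1/423.15))
1/T2 - 1/T1 = -1.5645e-04
ts2_new = 1.13 min

1.13 min


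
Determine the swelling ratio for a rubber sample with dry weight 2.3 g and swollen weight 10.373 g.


Q = W_swollen / W_dry
Q = 10.373 / 2.3
Q = 4.51

Q = 4.51


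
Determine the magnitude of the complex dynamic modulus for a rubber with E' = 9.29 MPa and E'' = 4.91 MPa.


|E*| = sqrt(E'^2 + E''^2)
= sqrt(9.29^2 + 4.91^2)
= sqrt(86.3041 + 24.1081)
= 10.508 MPa

10.508 MPa


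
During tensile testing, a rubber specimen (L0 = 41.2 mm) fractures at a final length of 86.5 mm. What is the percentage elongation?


Elongation = (Lf - L0) / L0 * 100
= (86.5 - 41.2) / 41.2 * 100
= 45.3 / 41.2 * 100
= 110.0%

110.0%
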